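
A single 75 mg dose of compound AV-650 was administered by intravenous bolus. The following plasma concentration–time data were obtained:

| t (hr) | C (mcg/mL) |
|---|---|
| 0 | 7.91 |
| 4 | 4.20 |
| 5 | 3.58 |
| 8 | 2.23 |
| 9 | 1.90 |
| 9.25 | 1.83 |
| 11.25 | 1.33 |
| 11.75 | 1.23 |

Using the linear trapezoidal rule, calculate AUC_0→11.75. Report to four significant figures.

AUC = 43.16 mcg/mL·hr

Trapezoidal AUC_0→11.75:
  [0→4]: (7.91+4.20)/2 × 4 = 24.22
  [4→5]: (4.20+3.58)/2 × 1 = 3.89
  [5→8]: (3.58+2.23)/2 × 3 = 8.715
  [8→9]: (2.23+1.90)/2 × 1 = 2.065
  [9→9.25]: (1.90+1.83)/2 × 0.25 = 0.46625
  [9.25→11.25]: (1.83+1.33)/2 × 2 = 3.16
  [11.25→11.75]: (1.33+1.23)/2 × 0.5 = 0.64
  Sum = 43.15625 mcg/mL·hr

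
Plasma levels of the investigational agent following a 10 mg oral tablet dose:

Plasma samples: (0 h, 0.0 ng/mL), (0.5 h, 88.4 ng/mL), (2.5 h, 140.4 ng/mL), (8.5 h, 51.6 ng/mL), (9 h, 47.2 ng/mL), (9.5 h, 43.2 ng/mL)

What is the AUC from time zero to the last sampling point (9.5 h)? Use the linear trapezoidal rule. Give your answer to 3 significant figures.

AUC = 874 ng/mL·h

Trapezoidal AUC_0→9.5:
  [0→0.5]: (0.0+88.4)/2 × 0.5 = 22.1
  [0.5→2.5]: (88.4+140.4)/2 × 2 = 228.8
  [2.5→8.5]: (140.4+51.6)/2 × 6 = 576.0
  [8.5→9]: (51.6+47.2)/2 × 0.5 = 24.7
  [9→9.5]: (47.2+43.2)/2 × 0.5 = 22.6
  Sum = 874.2 ng/mL·h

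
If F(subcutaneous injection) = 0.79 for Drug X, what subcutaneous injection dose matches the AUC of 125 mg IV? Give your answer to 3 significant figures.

For equal systemic exposure: F × D_ev = D_iv
D_ev = D_iv / F = 125 / 0.79 = 158.228 mg

D_subcutaneous = 158 mg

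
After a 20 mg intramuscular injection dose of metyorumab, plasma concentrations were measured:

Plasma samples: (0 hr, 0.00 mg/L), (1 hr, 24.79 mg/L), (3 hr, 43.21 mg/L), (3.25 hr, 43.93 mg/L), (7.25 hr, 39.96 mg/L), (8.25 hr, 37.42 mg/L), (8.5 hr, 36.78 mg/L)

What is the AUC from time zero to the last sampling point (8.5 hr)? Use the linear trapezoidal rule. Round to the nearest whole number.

AUC = 307 mg/L·hr

Trapezoidal AUC_0→8.5:
  [0→1]: (0.00+24.79)/2 × 1 = 12.395
  [1→3]: (24.79+43.21)/2 × 2 = 68.0
  [3→3.25]: (43.21+43.93)/2 × 0.25 = 10.8925
  [3.25→7.25]: (43.93+39.96)/2 × 4 = 167.78
  [7.25→8.25]: (39.96+37.42)/2 × 1 = 38.69
  [8.25→8.5]: (37.42+36.78)/2 × 0.25 = 9.275
  Sum = 307.0325 mg/L·hr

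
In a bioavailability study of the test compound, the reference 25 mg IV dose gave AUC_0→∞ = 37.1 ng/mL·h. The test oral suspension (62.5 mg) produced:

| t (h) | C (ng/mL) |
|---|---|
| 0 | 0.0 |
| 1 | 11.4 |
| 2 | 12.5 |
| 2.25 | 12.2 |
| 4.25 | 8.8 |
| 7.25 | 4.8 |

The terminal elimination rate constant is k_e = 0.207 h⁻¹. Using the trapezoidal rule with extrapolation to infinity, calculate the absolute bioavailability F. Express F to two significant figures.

F = 0.92

Trapezoidal AUC_0→7.25 (oral suspension):
  [0→1]: (0.0+11.4)/2 × 1 = 5.7
  [1→2]: (11.4+12.5)/2 × 1 = 11.95
  [2→2.25]: (12.5+12.2)/2 × 0.25 = 3.0875
  [2.25→4.25]: (12.2+8.8)/2 × 2 = 21.0
  [4.25→7.25]: (8.8+4.8)/2 × 3 = 20.4
  Sum = 62.1375 ng/mL·h
Tail: C_last/k_e = 4.8/0.207 = 23.188
AUC_0→∞ (oral suspension) = 62.1375 + 23.188 = 85.3255 ng/mL·h
F = (AUC_ev/D_ev)/(AUC_iv/D_iv) = (85.3255/62.5)/(37.1/25) = 1.365208/1.484 = 0.9200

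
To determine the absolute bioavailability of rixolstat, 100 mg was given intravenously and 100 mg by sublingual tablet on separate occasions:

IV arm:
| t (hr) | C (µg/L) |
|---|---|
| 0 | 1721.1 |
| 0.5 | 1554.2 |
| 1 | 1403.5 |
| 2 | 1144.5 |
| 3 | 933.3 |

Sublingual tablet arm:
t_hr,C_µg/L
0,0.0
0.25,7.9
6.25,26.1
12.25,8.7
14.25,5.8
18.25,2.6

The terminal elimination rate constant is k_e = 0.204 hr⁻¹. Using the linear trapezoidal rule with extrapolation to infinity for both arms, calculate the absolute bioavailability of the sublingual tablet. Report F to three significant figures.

F = 0.0298

Trapezoidal AUC_0→3 (IV):
  [0→0.5]: (1721.1+1554.2)/2 × 0.5 = 818.825
  [0.5→1]: (1554.2+1403.5)/2 × 0.5 = 739.425
  [1→2]: (1403.5+1144.5)/2 × 1 = 1274.0
  [2→3]: (1144.5+933.3)/2 × 1 = 1038.9
  Sum = 3871.15 µg/L·hr
IV tail: 933.3/0.204 = 4575.000; AUC_iv,0→∞ = 3871.15 + 4575.000 = 8446.15 µg/L·hr
Trapezoidal AUC_0→18.25 (sublingual tablet):
  [0→0.25]: (0.0+7.9)/2 × 0.25 = 0.9875
  [0.25→6.25]: (7.9+26.1)/2 × 6 = 102.0
  [6.25→12.25]: (26.1+8.7)/2 × 6 = 104.4
  [12.25→14.25]: (8.7+5.8)/2 × 2 = 14.5
  [14.25→18.25]: (5.8+2.6)/2 × 4 = 16.8
  Sum = 238.6875 µg/L·hr
sublingual tablet tail: 2.6/0.204 = 12.745; AUC_ev,0→∞ = 238.6875 + 12.745 = 251.4325 µg/L·hr
F = (AUC_ev/D_ev)/(AUC_iv/D_iv) = (251.4325/100)/(8446.15/100) = 2.514325/84.4615 = 0.0298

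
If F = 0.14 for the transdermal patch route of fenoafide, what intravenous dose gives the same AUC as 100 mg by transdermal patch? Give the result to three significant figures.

Systemic exposure from an extravascular dose = F × D_ev, so the equivalent IV dose is F × D_ev.
D_iv = F × D_ev = 0.14 × 100 = 14 mg

D_iv = 14.0 mg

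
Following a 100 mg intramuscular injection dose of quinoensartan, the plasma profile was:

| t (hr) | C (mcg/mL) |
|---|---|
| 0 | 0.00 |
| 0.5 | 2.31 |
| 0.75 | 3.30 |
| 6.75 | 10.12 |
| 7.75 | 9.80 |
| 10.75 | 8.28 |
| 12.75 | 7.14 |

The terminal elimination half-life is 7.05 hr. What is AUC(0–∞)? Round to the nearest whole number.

Trapezoidal AUC_0→12.75:
  [0→0.5]: (0.00+2.31)/2 × 0.5 = 0.5775
  [0.5→0.75]: (2.31+3.30)/2 × 0.25 = 0.70125
  [0.75→6.75]: (3.30+10.12)/2 × 6 = 40.26
  [6.75→7.75]: (10.12+9.80)/2 × 1 = 9.96
  [7.75→10.75]: (9.80+8.28)/2 × 3 = 27.12
  [10.75→12.75]: (8.28+7.14)/2 × 2 = 15.42
  Sum = 94.03875 mcg/mL·hr
k_e = ln2 / t½ = 0.693147 / 7.05 = 0.0983 hr^-1
Extrapolated tail: C_last / k_e = 7.14 / 0.0983 = 72.635
AUC_0→∞ = 94.03875 + 72.635 = 166.67375 mcg/mL·hr

AUC = 167 mcg/mL·hr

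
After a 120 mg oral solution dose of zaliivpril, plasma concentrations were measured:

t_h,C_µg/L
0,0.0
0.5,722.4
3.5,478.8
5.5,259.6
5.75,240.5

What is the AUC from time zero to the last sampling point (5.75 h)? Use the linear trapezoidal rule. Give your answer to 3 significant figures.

AUC = 2780 µg/L·h

Trapezoidal AUC_0→5.75:
  [0→0.5]: (0.0+722.4)/2 × 0.5 = 180.6
  [0.5→3.5]: (722.4+478.8)/2 × 3 = 1801.8
  [3.5→5.5]: (478.8+259.6)/2 × 2 = 738.4
  [5.5→5.75]: (259.6+240.5)/2 × 0.25 = 62.5125
  Sum = 2783.3125 µg/L·h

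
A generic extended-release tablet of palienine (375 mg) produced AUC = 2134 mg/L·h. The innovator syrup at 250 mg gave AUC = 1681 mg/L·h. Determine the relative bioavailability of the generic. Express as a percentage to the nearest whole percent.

F_rel = (AUC_test/D_test) / (AUC_ref/D_ref)
      = (2134/375) / (1681/250)
      = 5.69067 / 6.724 = 0.8463 = 84.63%

F_rel = 85%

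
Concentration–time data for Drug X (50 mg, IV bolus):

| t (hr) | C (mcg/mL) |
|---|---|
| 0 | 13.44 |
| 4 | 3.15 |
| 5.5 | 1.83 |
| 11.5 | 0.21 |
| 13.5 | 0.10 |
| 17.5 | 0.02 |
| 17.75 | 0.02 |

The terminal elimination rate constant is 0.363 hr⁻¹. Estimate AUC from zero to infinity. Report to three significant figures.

Trapezoidal AUC_0→17.75:
  [0→4]: (13.44+3.15)/2 × 4 = 33.18
  [4→5.5]: (3.15+1.83)/2 × 1.5 = 3.735
  [5.5→11.5]: (1.83+0.21)/2 × 6 = 6.12
  [11.5→13.5]: (0.21+0.10)/2 × 2 = 0.31
  [13.5→17.5]: (0.10+0.02)/2 × 4 = 0.24
  [17.5→17.75]: (0.02+0.02)/2 × 0.25 = 0.005
  Sum = 43.59 mcg/mL·hr
Extrapolated tail: C_last / k_e = 0.02 / 0.363 = 0.055
AUC_0→∞ = 43.59 + 0.055 = 43.645 mcg/mL·hr

AUC = 43.6 mcg/mL·hr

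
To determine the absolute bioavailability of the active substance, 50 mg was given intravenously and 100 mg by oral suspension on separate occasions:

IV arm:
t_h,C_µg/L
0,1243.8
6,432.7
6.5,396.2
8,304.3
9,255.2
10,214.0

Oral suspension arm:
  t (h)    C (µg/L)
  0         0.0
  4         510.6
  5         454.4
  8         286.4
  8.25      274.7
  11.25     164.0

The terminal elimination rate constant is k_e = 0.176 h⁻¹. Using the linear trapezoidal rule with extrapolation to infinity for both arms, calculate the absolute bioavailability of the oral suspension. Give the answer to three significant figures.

Trapezoidal AUC_0→10 (IV):
  [0→6]: (1243.8+432.7)/2 × 6 = 5029.5
  [6→6.5]: (432.7+396.2)/2 × 0.5 = 207.225
  [6.5→8]: (396.2+304.3)/2 × 1.5 = 525.375
  [8→9]: (304.3+255.2)/2 × 1 = 279.75
  [9→10]: (255.2+214.0)/2 × 1 = 234.6
  Sum = 6276.45 µg/L·h
IV tail: 214.0/0.176 = 1215.909; AUC_iv,0→∞ = 6276.45 + 1215.909 = 7492.359 µg/L·h
Trapezoidal AUC_0→11.25 (oral suspension):
  [0→4]: (0.0+510.6)/2 × 4 = 1021.2
  [4→5]: (510.6+454.4)/2 × 1 = 482.5
  [5→8]: (454.4+286.4)/2 × 3 = 1111.2
  [8→8.25]: (286.4+274.7)/2 × 0.25 = 70.1375
  [8.25→11.25]: (274.7+164.0)/2 × 3 = 658.05
  Sum = 3343.0875 µg/L·h
oral suspension tail: 164.0/0.176 = 931.818; AUC_ev,0→∞ = 3343.0875 + 931.818 = 4274.9055 µg/L·h
F = (AUC_ev/D_ev)/(AUC_iv/D_iv) = (4274.9055/100)/(7492.359/50) = 42.749055/149.84718 = 0.2853

F = 0.285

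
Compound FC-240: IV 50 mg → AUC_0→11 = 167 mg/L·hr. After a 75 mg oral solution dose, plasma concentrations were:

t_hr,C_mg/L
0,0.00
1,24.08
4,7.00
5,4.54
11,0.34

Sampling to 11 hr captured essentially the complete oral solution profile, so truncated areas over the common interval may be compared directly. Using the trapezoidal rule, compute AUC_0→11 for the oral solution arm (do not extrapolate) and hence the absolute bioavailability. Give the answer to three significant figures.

F = 0.316

Trapezoidal AUC_0→11 (oral solution):
  [0→1]: (0.00+24.08)/2 × 1 = 12.04
  [1→4]: (24.08+7.00)/2 × 3 = 46.62
  [4→5]: (7.00+4.54)/2 × 1 = 5.77
  [5→11]: (4.54+0.34)/2 × 6 = 14.64
  Sum = 79.07 mg/L·hr
F = (AUC_ev/D_ev)/(AUC_iv/D_iv) = (79.07/75)/(167/50) = 1.05427/3.34 = 0.3156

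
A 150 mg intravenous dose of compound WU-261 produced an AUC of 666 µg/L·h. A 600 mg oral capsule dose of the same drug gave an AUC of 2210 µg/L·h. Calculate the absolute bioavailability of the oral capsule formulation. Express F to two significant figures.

F = (AUC_ev / D_ev) / (AUC_iv / D_iv)
  = (2210/600) / (666/150)
  = 3.68333 / 4.44 = 0.8296

F = 0.83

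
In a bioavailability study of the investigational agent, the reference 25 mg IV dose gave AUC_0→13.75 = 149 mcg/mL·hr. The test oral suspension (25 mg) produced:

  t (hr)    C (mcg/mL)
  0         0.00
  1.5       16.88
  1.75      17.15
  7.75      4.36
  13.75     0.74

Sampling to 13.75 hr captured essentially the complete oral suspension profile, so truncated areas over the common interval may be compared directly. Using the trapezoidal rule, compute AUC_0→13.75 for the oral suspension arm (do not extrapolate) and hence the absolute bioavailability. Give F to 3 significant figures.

F = 0.649

Trapezoidal AUC_0→13.75 (oral suspension):
  [0→1.5]: (0.00+16.88)/2 × 1.5 = 12.66
  [1.5→1.75]: (16.88+17.15)/2 × 0.25 = 4.25375
  [1.75→7.75]: (17.15+4.36)/2 × 6 = 64.53
  [7.75→13.75]: (4.36+0.74)/2 × 6 = 15.3
  Sum = 96.74375 mcg/mL·hr
F = (AUC_ev/D_ev)/(AUC_iv/D_iv) = (96.74375/25)/(149/25) = 3.86975/5.96 = 0.6493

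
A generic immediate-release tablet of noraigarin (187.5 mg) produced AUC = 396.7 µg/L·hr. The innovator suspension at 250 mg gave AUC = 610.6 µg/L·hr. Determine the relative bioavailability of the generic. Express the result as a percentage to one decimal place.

F_rel = (AUC_test/D_test) / (AUC_ref/D_ref)
      = (396.7/187.5) / (610.6/250)
      = 2.11573 / 2.4424 = 0.8663 = 86.63%

F_rel = 86.6%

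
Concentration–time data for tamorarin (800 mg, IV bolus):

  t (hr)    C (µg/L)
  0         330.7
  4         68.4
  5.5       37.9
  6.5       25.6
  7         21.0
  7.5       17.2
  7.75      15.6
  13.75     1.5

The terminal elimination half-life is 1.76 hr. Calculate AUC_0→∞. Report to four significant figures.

AUC = 990.1 µg/L·hr

Trapezoidal AUC_0→13.75:
  [0→4]: (330.7+68.4)/2 × 4 = 798.2
  [4→5.5]: (68.4+37.9)/2 × 1.5 = 79.725
  [5.5→6.5]: (37.9+25.6)/2 × 1 = 31.75
  [6.5→7]: (25.6+21.0)/2 × 0.5 = 11.65
  [7→7.5]: (21.0+17.2)/2 × 0.5 = 9.55
  [7.5→7.75]: (17.2+15.6)/2 × 0.25 = 4.1
  [7.75→13.75]: (15.6+1.5)/2 × 6 = 51.3
  Sum = 986.275 µg/L·hr
k_e = ln2 / t½ = 0.693147 / 1.76 = 0.3938 hr^-1
Extrapolated tail: C_last / k_e = 1.5 / 0.3938 = 3.809
AUC_0→∞ = 986.275 + 3.809 = 990.084 µg/L·hr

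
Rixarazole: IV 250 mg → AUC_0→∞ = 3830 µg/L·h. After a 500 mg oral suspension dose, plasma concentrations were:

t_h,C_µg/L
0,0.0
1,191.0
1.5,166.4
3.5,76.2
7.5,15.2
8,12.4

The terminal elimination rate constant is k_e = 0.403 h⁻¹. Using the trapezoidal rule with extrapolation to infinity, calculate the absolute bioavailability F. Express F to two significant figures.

F = 0.085

Trapezoidal AUC_0→8 (oral suspension):
  [0→1]: (0.0+191.0)/2 × 1 = 95.5
  [1→1.5]: (191.0+166.4)/2 × 0.5 = 89.35
  [1.5→3.5]: (166.4+76.2)/2 × 2 = 242.6
  [3.5→7.5]: (76.2+15.2)/2 × 4 = 182.8
  [7.5→8]: (15.2+12.4)/2 × 0.5 = 6.9
  Sum = 617.15 µg/L·h
Tail: C_last/k_e = 12.4/0.403 = 30.769
AUC_0→∞ (oral suspension) = 617.15 + 30.769 = 647.919 µg/L·h
F = (AUC_ev/D_ev)/(AUC_iv/D_iv) = (647.919/500)/(3830/250) = 1.295838/15.32 = 0.0846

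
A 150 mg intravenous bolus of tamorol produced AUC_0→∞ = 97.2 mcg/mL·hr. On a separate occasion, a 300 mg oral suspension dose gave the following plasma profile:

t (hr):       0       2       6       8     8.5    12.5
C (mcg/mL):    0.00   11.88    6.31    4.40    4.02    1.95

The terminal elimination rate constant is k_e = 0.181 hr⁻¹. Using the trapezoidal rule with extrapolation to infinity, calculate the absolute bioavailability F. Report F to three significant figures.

F = 0.431

Trapezoidal AUC_0→12.5 (oral suspension):
  [0→2]: (0.00+11.88)/2 × 2 = 11.88
  [2→6]: (11.88+6.31)/2 × 4 = 36.38
  [6→8]: (6.31+4.40)/2 × 2 = 10.71
  [8→8.5]: (4.40+4.02)/2 × 0.5 = 2.105
  [8.5→12.5]: (4.02+1.95)/2 × 4 = 11.94
  Sum = 73.015 mcg/mL·hr
Tail: C_last/k_e = 1.95/0.181 = 10.773
AUC_0→∞ (oral suspension) = 73.015 + 10.773 = 83.788 mcg/mL·hr
F = (AUC_ev/D_ev)/(AUC_iv/D_iv) = (83.788/300)/(97.2/150) = 0.279293/0.648 = 0.4310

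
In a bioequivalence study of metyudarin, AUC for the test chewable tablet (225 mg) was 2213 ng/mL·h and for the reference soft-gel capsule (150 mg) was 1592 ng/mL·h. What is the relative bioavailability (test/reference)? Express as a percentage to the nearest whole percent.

F_rel = 93%

F_rel = (AUC_test/D_test) / (AUC_ref/D_ref)
      = (2213/225) / (1592/150)
      = 9.83556 / 10.6133 = 0.9267 = 92.67%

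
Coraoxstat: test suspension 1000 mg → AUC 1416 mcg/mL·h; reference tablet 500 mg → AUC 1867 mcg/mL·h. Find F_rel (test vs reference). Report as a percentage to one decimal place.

F_rel = 37.9%

F_rel = (AUC_test/D_test) / (AUC_ref/D_ref)
      = (1416/1000) / (1867/500)
      = 1.416 / 3.734 = 0.3792 = 37.92%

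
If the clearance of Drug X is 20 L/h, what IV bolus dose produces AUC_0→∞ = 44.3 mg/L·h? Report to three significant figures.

Dose_iv = CL × AUC_0→∞
     = 20 × 44.3 = 886 mg

Dose = 886 mg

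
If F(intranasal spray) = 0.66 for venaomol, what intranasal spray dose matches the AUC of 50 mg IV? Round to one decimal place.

For equal systemic exposure: F × D_ev = D_iv
D_ev = D_iv / F = 50 / 0.66 = 75.7576 mg

D_intranasal = 75.8 mg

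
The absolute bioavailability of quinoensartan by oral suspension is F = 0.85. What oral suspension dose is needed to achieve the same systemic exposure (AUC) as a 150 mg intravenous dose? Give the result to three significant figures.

For equal systemic exposure: F × D_ev = D_iv
D_ev = D_iv / F = 150 / 0.85 = 176.471 mg

D_oral = 176 mg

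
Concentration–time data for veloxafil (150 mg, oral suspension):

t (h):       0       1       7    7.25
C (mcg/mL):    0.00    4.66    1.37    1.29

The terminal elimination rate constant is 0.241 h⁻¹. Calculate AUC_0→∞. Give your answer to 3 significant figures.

AUC = 26.1 mcg/mL·h

Trapezoidal AUC_0→7.25:
  [0→1]: (0.00+4.66)/2 × 1 = 2.33
  [1→7]: (4.66+1.37)/2 × 6 = 18.09
  [7→7.25]: (1.37+1.29)/2 × 0.25 = 0.3325
  Sum = 20.7525 mcg/mL·h
Extrapolated tail: C_last / k_e = 1.29 / 0.241 = 5.353
AUC_0→∞ = 20.7525 + 5.353 = 26.1055 mcg/mL·h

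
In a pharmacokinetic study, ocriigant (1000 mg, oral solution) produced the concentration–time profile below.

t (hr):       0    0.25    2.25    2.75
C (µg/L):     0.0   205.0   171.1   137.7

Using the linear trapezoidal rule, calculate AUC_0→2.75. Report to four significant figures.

AUC = 478.9 µg/L·hr

Trapezoidal AUC_0→2.75:
  [0→0.25]: (0.0+205.0)/2 × 0.25 = 25.625
  [0.25→2.25]: (205.0+171.1)/2 × 2 = 376.1
  [2.25→2.75]: (171.1+137.7)/2 × 0.5 = 77.2
  Sum = 478.925 µg/L·hr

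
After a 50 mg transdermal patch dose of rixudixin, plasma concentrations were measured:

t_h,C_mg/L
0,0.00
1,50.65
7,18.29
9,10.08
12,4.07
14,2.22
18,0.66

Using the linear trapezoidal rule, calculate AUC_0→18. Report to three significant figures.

AUC = 294 mg/L·h

Trapezoidal AUC_0→18:
  [0→1]: (0.00+50.65)/2 × 1 = 25.325
  [1→7]: (50.65+18.29)/2 × 6 = 206.82
  [7→9]: (18.29+10.08)/2 × 2 = 28.37
  [9→12]: (10.08+4.07)/2 × 3 = 21.225
  [12→14]: (4.07+2.22)/2 × 2 = 6.29
  [14→18]: (2.22+0.66)/2 × 4 = 5.76
  Sum = 293.79 mg/L·h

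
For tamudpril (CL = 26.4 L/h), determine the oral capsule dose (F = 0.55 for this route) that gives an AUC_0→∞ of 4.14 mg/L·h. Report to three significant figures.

Dose = 199 mg

Dose = CL × AUC_0→∞ / F
     = 26.4 × 4.14 / 0.55 = 198.72 mg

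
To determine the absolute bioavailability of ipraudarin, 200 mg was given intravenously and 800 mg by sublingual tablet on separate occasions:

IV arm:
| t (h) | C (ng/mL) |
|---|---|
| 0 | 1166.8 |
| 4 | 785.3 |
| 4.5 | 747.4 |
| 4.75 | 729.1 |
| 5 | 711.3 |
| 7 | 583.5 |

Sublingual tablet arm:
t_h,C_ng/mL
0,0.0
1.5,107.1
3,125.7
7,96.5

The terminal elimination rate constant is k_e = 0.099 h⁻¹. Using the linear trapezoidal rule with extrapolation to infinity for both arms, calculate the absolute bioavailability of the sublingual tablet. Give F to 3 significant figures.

Trapezoidal AUC_0→7 (IV):
  [0→4]: (1166.8+785.3)/2 × 4 = 3904.2
  [4→4.5]: (785.3+747.4)/2 × 0.5 = 383.175
  [4.5→4.75]: (747.4+729.1)/2 × 0.25 = 184.5625
  [4.75→5]: (729.1+711.3)/2 × 0.25 = 180.05
  [5→7]: (711.3+583.5)/2 × 2 = 1294.8
  Sum = 5946.7875 ng/mL·h
IV tail: 583.5/0.099 = 5893.939; AUC_iv,0→∞ = 5946.7875 + 5893.939 = 11840.7265 ng/mL·h
Trapezoidal AUC_0→7 (sublingual tablet):
  [0→1.5]: (0.0+107.1)/2 × 1.5 = 80.325
  [1.5→3]: (107.1+125.7)/2 × 1.5 = 174.6
  [3→7]: (125.7+96.5)/2 × 4 = 444.4
  Sum = 699.325 ng/mL·h
sublingual tablet tail: 96.5/0.099 = 974.747; AUC_ev,0→∞ = 699.325 + 974.747 = 1674.072 ng/mL·h
F = (AUC_ev/D_ev)/(AUC_iv/D_iv) = (1674.072/800)/(11840.7265/200) = 2.09259/59.2036 = 0.0353

F = 0.0353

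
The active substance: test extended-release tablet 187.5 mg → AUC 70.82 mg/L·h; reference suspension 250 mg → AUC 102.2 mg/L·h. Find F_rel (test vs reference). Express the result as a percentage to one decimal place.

F_rel = 92.4%

F_rel = (AUC_test/D_test) / (AUC_ref/D_ref)
      = (70.82/187.5) / (102.2/250)
      = 0.377707 / 0.4088 = 0.9239 = 92.39%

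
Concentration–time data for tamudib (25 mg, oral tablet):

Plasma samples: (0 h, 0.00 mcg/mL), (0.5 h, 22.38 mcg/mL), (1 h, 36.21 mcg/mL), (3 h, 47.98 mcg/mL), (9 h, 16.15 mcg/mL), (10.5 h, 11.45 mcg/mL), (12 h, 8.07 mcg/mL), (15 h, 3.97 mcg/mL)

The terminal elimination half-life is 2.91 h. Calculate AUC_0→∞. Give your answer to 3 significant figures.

Trapezoidal AUC_0→15:
  [0→0.5]: (0.00+22.38)/2 × 0.5 = 5.595
  [0.5→1]: (22.38+36.21)/2 × 0.5 = 14.6475
  [1→3]: (36.21+47.98)/2 × 2 = 84.19
  [3→9]: (47.98+16.15)/2 × 6 = 192.39
  [9→10.5]: (16.15+11.45)/2 × 1.5 = 20.7
  [10.5→12]: (11.45+8.07)/2 × 1.5 = 14.64
  [12→15]: (8.07+3.97)/2 × 3 = 18.06
  Sum = 350.2225 mcg/mL·h
k_e = ln2 / t½ = 0.693147 / 2.91 = 0.2382 h^-1
Extrapolated tail: C_last / k_e = 3.97 / 0.2382 = 16.667
AUC_0→∞ = 350.2225 + 16.667 = 366.8895 mcg/mL·h

AUC = 367 mcg/mL·h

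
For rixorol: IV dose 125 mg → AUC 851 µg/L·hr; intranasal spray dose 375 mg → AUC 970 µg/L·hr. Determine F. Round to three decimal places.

F = 0.380

F = (AUC_ev / D_ev) / (AUC_iv / D_iv)
  = (970/375) / (851/125)
  = 2.58667 / 6.808 = 0.3799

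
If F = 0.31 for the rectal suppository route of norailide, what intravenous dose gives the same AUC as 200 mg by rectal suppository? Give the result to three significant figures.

Systemic exposure from an extravascular dose = F × D_ev, so the equivalent IV dose is F × D_ev.
D_iv = F × D_ev = 0.31 × 200 = 62 mg

D_iv = 62.0 mg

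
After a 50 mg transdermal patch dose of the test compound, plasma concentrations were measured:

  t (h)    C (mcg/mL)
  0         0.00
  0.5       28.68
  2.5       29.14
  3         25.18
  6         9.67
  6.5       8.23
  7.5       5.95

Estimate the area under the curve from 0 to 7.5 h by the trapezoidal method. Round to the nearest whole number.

Trapezoidal AUC_0→7.5:
  [0→0.5]: (0.00+28.68)/2 × 0.5 = 7.17
  [0.5→2.5]: (28.68+29.14)/2 × 2 = 57.82
  [2.5→3]: (29.14+25.18)/2 × 0.5 = 13.58
  [3→6]: (25.18+9.67)/2 × 3 = 52.275
  [6→6.5]: (9.67+8.23)/2 × 0.5 = 4.475
  [6.5→7.5]: (8.23+5.95)/2 × 1 = 7.09
  Sum = 142.41 mcg/mL·h

AUC = 142 mcg/mL·h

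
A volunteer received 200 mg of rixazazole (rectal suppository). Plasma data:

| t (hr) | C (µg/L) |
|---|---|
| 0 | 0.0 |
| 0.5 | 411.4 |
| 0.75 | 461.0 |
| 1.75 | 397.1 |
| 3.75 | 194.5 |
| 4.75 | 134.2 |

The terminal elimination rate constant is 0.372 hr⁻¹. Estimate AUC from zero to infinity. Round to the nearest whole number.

Trapezoidal AUC_0→4.75:
  [0→0.5]: (0.0+411.4)/2 × 0.5 = 102.85
  [0.5→0.75]: (411.4+461.0)/2 × 0.25 = 109.05
  [0.75→1.75]: (461.0+397.1)/2 × 1 = 429.05
  [1.75→3.75]: (397.1+194.5)/2 × 2 = 591.6
  [3.75→4.75]: (194.5+134.2)/2 × 1 = 164.35
  Sum = 1396.9 µg/L·hr
Extrapolated tail: C_last / k_e = 134.2 / 0.372 = 360.753
AUC_0→∞ = 1396.9 + 360.753 = 1757.653 µg/L·hr

AUC = 1758 µg/L·hr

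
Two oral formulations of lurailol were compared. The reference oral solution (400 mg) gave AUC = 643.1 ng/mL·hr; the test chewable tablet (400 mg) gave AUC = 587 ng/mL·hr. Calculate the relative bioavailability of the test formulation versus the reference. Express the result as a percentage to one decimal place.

F_rel = 91.3%

F_rel = (AUC_test/D_test) / (AUC_ref/D_ref)
      = (587/400) / (643.1/400)
      = 1.4675 / 1.60775 = 0.9128 = 91.28%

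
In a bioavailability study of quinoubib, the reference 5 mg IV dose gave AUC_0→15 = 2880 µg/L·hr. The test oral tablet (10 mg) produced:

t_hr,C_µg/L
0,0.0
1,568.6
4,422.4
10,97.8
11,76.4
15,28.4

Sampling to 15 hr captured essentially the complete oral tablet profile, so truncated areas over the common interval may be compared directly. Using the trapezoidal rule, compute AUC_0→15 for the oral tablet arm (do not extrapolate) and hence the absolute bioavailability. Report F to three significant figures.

Trapezoidal AUC_0→15 (oral tablet):
  [0→1]: (0.0+568.6)/2 × 1 = 284.3
  [1→4]: (568.6+422.4)/2 × 3 = 1486.5
  [4→10]: (422.4+97.8)/2 × 6 = 1560.6
  [10→11]: (97.8+76.4)/2 × 1 = 87.1
  [11→15]: (76.4+28.4)/2 × 4 = 209.6
  Sum = 3628.1 µg/L·hr
F = (AUC_ev/D_ev)/(AUC_iv/D_iv) = (3628.1/10)/(2880/5) = 362.81/576 = 0.6299

F = 0.630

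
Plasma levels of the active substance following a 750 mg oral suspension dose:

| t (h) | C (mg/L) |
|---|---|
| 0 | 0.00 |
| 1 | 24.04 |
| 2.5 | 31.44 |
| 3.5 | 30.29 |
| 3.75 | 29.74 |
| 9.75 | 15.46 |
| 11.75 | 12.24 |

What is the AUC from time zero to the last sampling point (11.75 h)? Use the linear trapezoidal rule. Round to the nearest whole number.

AUC = 255 mg/L·h

Trapezoidal AUC_0→11.75:
  [0→1]: (0.00+24.04)/2 × 1 = 12.02
  [1→2.5]: (24.04+31.44)/2 × 1.5 = 41.61
  [2.5→3.5]: (31.44+30.29)/2 × 1 = 30.865
  [3.5→3.75]: (30.29+29.74)/2 × 0.25 = 7.50375
  [3.75→9.75]: (29.74+15.46)/2 × 6 = 135.6
  [9.75→11.75]: (15.46+12.24)/2 × 2 = 27.7
  Sum = 255.29875 mg/L·h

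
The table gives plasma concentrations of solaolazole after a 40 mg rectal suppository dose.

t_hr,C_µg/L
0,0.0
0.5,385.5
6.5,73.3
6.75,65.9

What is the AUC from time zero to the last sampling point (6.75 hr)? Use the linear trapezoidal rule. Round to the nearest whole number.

AUC = 1490 µg/L·hr

Trapezoidal AUC_0→6.75:
  [0→0.5]: (0.0+385.5)/2 × 0.5 = 96.375
  [0.5→6.5]: (385.5+73.3)/2 × 6 = 1376.4
  [6.5→6.75]: (73.3+65.9)/2 × 0.25 = 17.4
  Sum = 1490.175 µg/L·hr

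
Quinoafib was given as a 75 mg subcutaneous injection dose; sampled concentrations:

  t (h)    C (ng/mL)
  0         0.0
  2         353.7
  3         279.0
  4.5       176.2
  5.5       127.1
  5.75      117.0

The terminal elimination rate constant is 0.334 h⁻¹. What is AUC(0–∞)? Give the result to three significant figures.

Trapezoidal AUC_0→5.75:
  [0→2]: (0.0+353.7)/2 × 2 = 353.7
  [2→3]: (353.7+279.0)/2 × 1 = 316.35
  [3→4.5]: (279.0+176.2)/2 × 1.5 = 341.4
  [4.5→5.5]: (176.2+127.1)/2 × 1 = 151.65
  [5.5→5.75]: (127.1+117.0)/2 × 0.25 = 30.5125
  Sum = 1193.6125 ng/mL·h
Extrapolated tail: C_last / k_e = 117.0 / 0.334 = 350.299
AUC_0→∞ = 1193.6125 + 350.299 = 1543.9115 ng/mL·h

AUC = 1540 ng/mL·h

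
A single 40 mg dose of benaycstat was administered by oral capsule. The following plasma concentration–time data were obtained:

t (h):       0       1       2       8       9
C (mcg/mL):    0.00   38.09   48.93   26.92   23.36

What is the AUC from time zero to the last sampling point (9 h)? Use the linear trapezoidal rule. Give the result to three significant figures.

Trapezoidal AUC_0→9:
  [0→1]: (0.00+38.09)/2 × 1 = 19.045
  [1→2]: (38.09+48.93)/2 × 1 = 43.51
  [2→8]: (48.93+26.92)/2 × 6 = 227.55
  [8→9]: (26.92+23.36)/2 × 1 = 25.14
  Sum = 315.245 mcg/mL·h

AUC = 315 mcg/mL·h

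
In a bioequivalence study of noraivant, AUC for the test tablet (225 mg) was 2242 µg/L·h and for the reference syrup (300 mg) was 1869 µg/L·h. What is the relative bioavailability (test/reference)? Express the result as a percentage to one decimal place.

F_rel = (AUC_test/D_test) / (AUC_ref/D_ref)
      = (2242/225) / (1869/300)
      = 9.96444 / 6.23 = 1.5994 = 159.94%

F_rel = 159.9%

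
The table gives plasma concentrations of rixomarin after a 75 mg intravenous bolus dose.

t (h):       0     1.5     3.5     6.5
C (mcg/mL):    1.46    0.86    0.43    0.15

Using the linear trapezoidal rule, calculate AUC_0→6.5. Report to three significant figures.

Trapezoidal AUC_0→6.5:
  [0→1.5]: (1.46+0.86)/2 × 1.5 = 1.74
  [1.5→3.5]: (0.86+0.43)/2 × 2 = 1.29
  [3.5→6.5]: (0.43+0.15)/2 × 3 = 0.87
  Sum = 3.9 mcg/mL·h

AUC = 3.90 mcg/mL·h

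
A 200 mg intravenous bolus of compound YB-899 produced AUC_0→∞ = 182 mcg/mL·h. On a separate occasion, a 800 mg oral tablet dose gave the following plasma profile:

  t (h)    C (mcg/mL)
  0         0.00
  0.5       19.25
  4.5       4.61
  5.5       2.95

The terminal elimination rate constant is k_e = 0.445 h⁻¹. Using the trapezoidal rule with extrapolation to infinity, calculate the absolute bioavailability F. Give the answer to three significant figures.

F = 0.0865

Trapezoidal AUC_0→5.5 (oral tablet):
  [0→0.5]: (0.00+19.25)/2 × 0.5 = 4.8125
  [0.5→4.5]: (19.25+4.61)/2 × 4 = 47.72
  [4.5→5.5]: (4.61+2.95)/2 × 1 = 3.78
  Sum = 56.3125 mcg/mL·h
Tail: C_last/k_e = 2.95/0.445 = 6.629
AUC_0→∞ (oral tablet) = 56.3125 + 6.629 = 62.9415 mcg/mL·h
F = (AUC_ev/D_ev)/(AUC_iv/D_iv) = (62.9415/800)/(182/200) = 0.078676875/0.91 = 0.0865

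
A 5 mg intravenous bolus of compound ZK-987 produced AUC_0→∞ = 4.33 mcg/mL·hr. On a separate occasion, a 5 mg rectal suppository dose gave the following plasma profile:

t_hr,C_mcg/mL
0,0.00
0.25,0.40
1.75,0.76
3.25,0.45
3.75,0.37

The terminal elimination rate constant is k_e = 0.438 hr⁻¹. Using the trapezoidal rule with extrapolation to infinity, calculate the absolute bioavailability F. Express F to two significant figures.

Trapezoidal AUC_0→3.75 (rectal suppository):
  [0→0.25]: (0.00+0.40)/2 × 0.25 = 0.05
  [0.25→1.75]: (0.40+0.76)/2 × 1.5 = 0.87
  [1.75→3.25]: (0.76+0.45)/2 × 1.5 = 0.9075
  [3.25→3.75]: (0.45+0.37)/2 × 0.5 = 0.205
  Sum = 2.0325 mcg/mL·hr
Tail: C_last/k_e = 0.37/0.438 = 0.845
AUC_0→∞ (rectal suppository) = 2.0325 + 0.845 = 2.8775 mcg/mL·hr
F = (AUC_ev/D_ev)/(AUC_iv/D_iv) = (2.8775/5)/(4.33/5) = 0.5755/0.866 = 0.6645

F = 0.66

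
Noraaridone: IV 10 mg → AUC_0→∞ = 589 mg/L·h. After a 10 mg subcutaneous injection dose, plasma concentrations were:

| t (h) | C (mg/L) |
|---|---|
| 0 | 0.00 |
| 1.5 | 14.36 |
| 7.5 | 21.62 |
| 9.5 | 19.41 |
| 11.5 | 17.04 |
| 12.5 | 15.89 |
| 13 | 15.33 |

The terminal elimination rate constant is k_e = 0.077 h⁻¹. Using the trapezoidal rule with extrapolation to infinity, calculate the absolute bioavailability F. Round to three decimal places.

F = 0.712

Trapezoidal AUC_0→13 (subcutaneous injection):
  [0→1.5]: (0.00+14.36)/2 × 1.5 = 10.77
  [1.5→7.5]: (14.36+21.62)/2 × 6 = 107.94
  [7.5→9.5]: (21.62+19.41)/2 × 2 = 41.03
  [9.5→11.5]: (19.41+17.04)/2 × 2 = 36.45
  [11.5→12.5]: (17.04+15.89)/2 × 1 = 16.465
  [12.5→13]: (15.89+15.33)/2 × 0.5 = 7.805
  Sum = 220.46 mg/L·h
Tail: C_last/k_e = 15.33/0.077 = 199.091
AUC_0→∞ (subcutaneous injection) = 220.46 + 199.091 = 419.551 mg/L·h
F = (AUC_ev/D_ev)/(AUC_iv/D_iv) = (419.551/10)/(589/10) = 41.9551/58.9 = 0.7123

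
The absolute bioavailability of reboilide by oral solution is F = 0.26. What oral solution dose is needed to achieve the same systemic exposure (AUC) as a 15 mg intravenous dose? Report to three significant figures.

For equal systemic exposure: F × D_ev = D_iv
D_ev = D_iv / F = 15 / 0.26 = 57.6923 mg

D_oral = 57.7 mg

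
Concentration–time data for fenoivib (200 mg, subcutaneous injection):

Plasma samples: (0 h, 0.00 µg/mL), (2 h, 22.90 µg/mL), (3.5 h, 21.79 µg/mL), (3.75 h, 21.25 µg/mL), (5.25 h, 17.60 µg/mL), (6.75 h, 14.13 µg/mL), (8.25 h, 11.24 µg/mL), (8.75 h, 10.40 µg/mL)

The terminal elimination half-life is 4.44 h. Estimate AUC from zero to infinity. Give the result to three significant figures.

Trapezoidal AUC_0→8.75:
  [0→2]: (0.00+22.90)/2 × 2 = 22.9
  [2→3.5]: (22.90+21.79)/2 × 1.5 = 33.5175
  [3.5→3.75]: (21.79+21.25)/2 × 0.25 = 5.38
  [3.75→5.25]: (21.25+17.60)/2 × 1.5 = 29.1375
  [5.25→6.75]: (17.60+14.13)/2 × 1.5 = 23.7975
  [6.75→8.25]: (14.13+11.24)/2 × 1.5 = 19.0275
  [8.25→8.75]: (11.24+10.40)/2 × 0.5 = 5.41
  Sum = 139.17 µg/mL·h
k_e = ln2 / t½ = 0.693147 / 4.44 = 0.1561 h^-1
Extrapolated tail: C_last / k_e = 10.40 / 0.1561 = 66.624
AUC_0→∞ = 139.17 + 66.624 = 205.794 µg/mL·h

AUC = 206 µg/mL·h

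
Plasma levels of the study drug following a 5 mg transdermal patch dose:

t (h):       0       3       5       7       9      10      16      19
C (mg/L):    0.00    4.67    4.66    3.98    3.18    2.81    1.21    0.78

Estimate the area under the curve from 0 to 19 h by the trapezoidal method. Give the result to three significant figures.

Trapezoidal AUC_0→19:
  [0→3]: (0.00+4.67)/2 × 3 = 7.005
  [3→5]: (4.67+4.66)/2 × 2 = 9.33
  [5→7]: (4.66+3.98)/2 × 2 = 8.64
  [7→9]: (3.98+3.18)/2 × 2 = 7.16
  [9→10]: (3.18+2.81)/2 × 1 = 2.995
  [10→16]: (2.81+1.21)/2 × 6 = 12.06
  [16→19]: (1.21+0.78)/2 × 3 = 2.985
  Sum = 50.175 mg/L·h

AUC = 50.2 mg/L·h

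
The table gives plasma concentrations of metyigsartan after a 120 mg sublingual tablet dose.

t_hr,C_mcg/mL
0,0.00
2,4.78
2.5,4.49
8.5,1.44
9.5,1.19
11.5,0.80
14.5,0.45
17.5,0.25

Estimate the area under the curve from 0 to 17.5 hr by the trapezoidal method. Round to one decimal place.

Trapezoidal AUC_0→17.5:
  [0→2]: (0.00+4.78)/2 × 2 = 4.78
  [2→2.5]: (4.78+4.49)/2 × 0.5 = 2.3175
  [2.5→8.5]: (4.49+1.44)/2 × 6 = 17.79
  [8.5→9.5]: (1.44+1.19)/2 × 1 = 1.315
  [9.5→11.5]: (1.19+0.80)/2 × 2 = 1.99
  [11.5→14.5]: (0.80+0.45)/2 × 3 = 1.875
  [14.5→17.5]: (0.45+0.25)/2 × 3 = 1.05
  Sum = 31.1175 mcg/mL·hr

AUC = 31.1 mcg/mL·hr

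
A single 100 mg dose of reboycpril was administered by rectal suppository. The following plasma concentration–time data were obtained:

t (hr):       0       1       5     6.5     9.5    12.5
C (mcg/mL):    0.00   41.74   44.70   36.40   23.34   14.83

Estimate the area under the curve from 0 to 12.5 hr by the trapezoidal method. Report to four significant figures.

Trapezoidal AUC_0→12.5:
  [0→1]: (0.00+41.74)/2 × 1 = 20.87
  [1→5]: (41.74+44.70)/2 × 4 = 172.88
  [5→6.5]: (44.70+36.40)/2 × 1.5 = 60.825
  [6.5→9.5]: (36.40+23.34)/2 × 3 = 89.61
  [9.5→12.5]: (23.34+14.83)/2 × 3 = 57.255
  Sum = 401.44 mcg/mL·hr

AUC = 401.4 mcg/mL·hr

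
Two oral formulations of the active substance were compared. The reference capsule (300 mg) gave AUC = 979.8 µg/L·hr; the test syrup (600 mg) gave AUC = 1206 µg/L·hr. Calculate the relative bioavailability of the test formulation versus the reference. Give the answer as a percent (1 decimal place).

F_rel = 61.5%

F_rel = (AUC_test/D_test) / (AUC_ref/D_ref)
      = (1206/600) / (979.8/300)
      = 2.01 / 3.266 = 0.6154 = 61.54%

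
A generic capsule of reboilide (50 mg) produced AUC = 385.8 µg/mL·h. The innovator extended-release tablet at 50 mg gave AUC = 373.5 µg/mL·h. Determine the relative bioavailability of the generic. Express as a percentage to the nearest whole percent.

F_rel = (AUC_test/D_test) / (AUC_ref/D_ref)
      = (385.8/50) / (373.5/50)
      = 7.716 / 7.47 = 1.0329 = 103.29%

F_rel = 103%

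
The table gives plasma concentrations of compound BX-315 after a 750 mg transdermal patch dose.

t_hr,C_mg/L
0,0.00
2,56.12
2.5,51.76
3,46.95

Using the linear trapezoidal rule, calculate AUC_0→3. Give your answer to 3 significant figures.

AUC = 108 mg/L·hr

Trapezoidal AUC_0→3:
  [0→2]: (0.00+56.12)/2 × 2 = 56.12
  [2→2.5]: (56.12+51.76)/2 × 0.5 = 26.97
  [2.5→3]: (51.76+46.95)/2 × 0.5 = 24.6775
  Sum = 107.7675 mg/L·hr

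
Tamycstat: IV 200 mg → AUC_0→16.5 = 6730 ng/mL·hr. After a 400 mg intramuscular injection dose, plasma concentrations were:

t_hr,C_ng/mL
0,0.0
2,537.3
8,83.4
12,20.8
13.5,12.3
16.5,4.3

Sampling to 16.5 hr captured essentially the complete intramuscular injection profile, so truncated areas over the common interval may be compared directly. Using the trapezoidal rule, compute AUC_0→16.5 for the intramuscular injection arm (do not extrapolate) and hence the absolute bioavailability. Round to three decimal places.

F = 0.197

Trapezoidal AUC_0→16.5 (intramuscular injection):
  [0→2]: (0.0+537.3)/2 × 2 = 537.3
  [2→8]: (537.3+83.4)/2 × 6 = 1862.1
  [8→12]: (83.4+20.8)/2 × 4 = 208.4
  [12→13.5]: (20.8+12.3)/2 × 1.5 = 24.825
  [13.5→16.5]: (12.3+4.3)/2 × 3 = 24.9
  Sum = 2657.525 ng/mL·hr
F = (AUC_ev/D_ev)/(AUC_iv/D_iv) = (2657.525/400)/(6730/200) = 6.6438125/33.65 = 0.1974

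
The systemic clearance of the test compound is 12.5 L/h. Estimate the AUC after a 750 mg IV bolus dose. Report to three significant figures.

AUC = 60.0 mg/L·h

AUC_0→∞ = Dose_iv / CL
        = 750 / 12.5 = 60 mg/L·h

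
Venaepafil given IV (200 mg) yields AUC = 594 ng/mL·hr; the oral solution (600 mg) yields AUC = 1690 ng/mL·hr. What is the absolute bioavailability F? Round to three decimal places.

F = 0.948

F = (AUC_ev / D_ev) / (AUC_iv / D_iv)
  = (1690/600) / (594/200)
  = 2.81667 / 2.97 = 0.9484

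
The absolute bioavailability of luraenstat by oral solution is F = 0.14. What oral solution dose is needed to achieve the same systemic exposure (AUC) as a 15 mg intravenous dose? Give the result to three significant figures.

For equal systemic exposure: F × D_ev = D_iv
D_ev = D_iv / F = 15 / 0.14 = 107.143 mg

D_oral = 107 mg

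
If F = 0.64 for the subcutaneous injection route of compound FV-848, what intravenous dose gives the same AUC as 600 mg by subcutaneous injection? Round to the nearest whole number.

Systemic exposure from an extravascular dose = F × D_ev, so the equivalent IV dose is F × D_ev.
D_iv = F × D_ev = 0.64 × 600 = 384 mg

D_iv = 384 mg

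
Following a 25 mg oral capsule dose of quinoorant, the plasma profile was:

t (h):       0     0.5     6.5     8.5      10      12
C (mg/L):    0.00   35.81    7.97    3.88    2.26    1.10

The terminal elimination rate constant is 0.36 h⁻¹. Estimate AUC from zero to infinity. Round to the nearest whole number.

AUC = 163 mg/L·h

Trapezoidal AUC_0→12:
  [0→0.5]: (0.00+35.81)/2 × 0.5 = 8.9525
  [0.5→6.5]: (35.81+7.97)/2 × 6 = 131.34
  [6.5→8.5]: (7.97+3.88)/2 × 2 = 11.85
  [8.5→10]: (3.88+2.26)/2 × 1.5 = 4.605
  [10→12]: (2.26+1.10)/2 × 2 = 3.36
  Sum = 160.1075 mg/L·h
Extrapolated tail: C_last / k_e = 1.10 / 0.36 = 3.056
AUC_0→∞ = 160.1075 + 3.056 = 163.1635 mg/L·h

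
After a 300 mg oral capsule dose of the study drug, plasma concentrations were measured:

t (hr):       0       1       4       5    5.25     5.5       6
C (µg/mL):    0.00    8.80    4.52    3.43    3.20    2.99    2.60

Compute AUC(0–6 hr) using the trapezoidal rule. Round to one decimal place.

Trapezoidal AUC_0→6:
  [0→1]: (0.00+8.80)/2 × 1 = 4.4
  [1→4]: (8.80+4.52)/2 × 3 = 19.98
  [4→5]: (4.52+3.43)/2 × 1 = 3.975
  [5→5.25]: (3.43+3.20)/2 × 0.25 = 0.82875
  [5.25→5.5]: (3.20+2.99)/2 × 0.25 = 0.77375
  [5.5→6]: (2.99+2.60)/2 × 0.5 = 1.3975
  Sum = 31.355 µg/mL·hr

AUC = 31.4 µg/mL·hr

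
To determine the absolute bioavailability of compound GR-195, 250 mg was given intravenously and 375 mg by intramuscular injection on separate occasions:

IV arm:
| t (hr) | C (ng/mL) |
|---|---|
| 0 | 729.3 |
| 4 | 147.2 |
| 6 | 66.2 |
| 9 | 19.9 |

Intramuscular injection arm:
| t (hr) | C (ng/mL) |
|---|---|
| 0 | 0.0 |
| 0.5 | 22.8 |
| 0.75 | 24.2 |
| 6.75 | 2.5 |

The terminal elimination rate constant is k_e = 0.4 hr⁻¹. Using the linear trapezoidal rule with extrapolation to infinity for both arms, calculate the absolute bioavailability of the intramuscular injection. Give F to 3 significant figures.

F = 0.0304

Trapezoidal AUC_0→9 (IV):
  [0→4]: (729.3+147.2)/2 × 4 = 1753.0
  [4→6]: (147.2+66.2)/2 × 2 = 213.4
  [6→9]: (66.2+19.9)/2 × 3 = 129.15
  Sum = 2095.55 ng/mL·hr
IV tail: 19.9/0.4 = 49.750; AUC_iv,0→∞ = 2095.55 + 49.750 = 2145.3 ng/mL·hr
Trapezoidal AUC_0→6.75 (intramuscular injection):
  [0→0.5]: (0.0+22.8)/2 × 0.5 = 5.7
  [0.5→0.75]: (22.8+24.2)/2 × 0.25 = 5.875
  [0.75→6.75]: (24.2+2.5)/2 × 6 = 80.1
  Sum = 91.675 ng/mL·hr
intramuscular injection tail: 2.5/0.4 = 6.250; AUC_ev,0→∞ = 91.675 + 6.250 = 97.925 ng/mL·hr
F = (AUC_ev/D_ev)/(AUC_iv/D_iv) = (97.925/375)/(2145.3/250) = 0.261133/8.5812 = 0.0304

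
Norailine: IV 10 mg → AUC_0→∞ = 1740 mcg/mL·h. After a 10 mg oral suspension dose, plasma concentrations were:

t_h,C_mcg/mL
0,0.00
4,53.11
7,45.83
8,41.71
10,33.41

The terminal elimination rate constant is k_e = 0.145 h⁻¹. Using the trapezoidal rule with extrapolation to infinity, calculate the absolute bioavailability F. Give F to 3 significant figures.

F = 0.347

Trapezoidal AUC_0→10 (oral suspension):
  [0→4]: (0.00+53.11)/2 × 4 = 106.22
  [4→7]: (53.11+45.83)/2 × 3 = 148.41
  [7→8]: (45.83+41.71)/2 × 1 = 43.77
  [8→10]: (41.71+33.41)/2 × 2 = 75.12
  Sum = 373.52 mcg/mL·h
Tail: C_last/k_e = 33.41/0.145 = 230.414
AUC_0→∞ (oral suspension) = 373.52 + 230.414 = 603.934 mcg/mL·h
F = (AUC_ev/D_ev)/(AUC_iv/D_iv) = (603.934/10)/(1740/10) = 60.3934/174 = 0.3471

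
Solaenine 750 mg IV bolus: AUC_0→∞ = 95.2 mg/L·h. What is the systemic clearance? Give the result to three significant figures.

CL = Dose_iv / AUC_0→∞
   = 750 / 95.2 = 7.87815 L/h

CL = 7.88 L/h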